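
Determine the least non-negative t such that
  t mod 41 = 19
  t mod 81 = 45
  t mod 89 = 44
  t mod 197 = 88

52141851

From t ≡ 19 (mod 41) write t = 19 + 41s. Substituting into t ≡ 45 (mod 81) gives 41s ≡ 26 (mod 81), and since 41⁻¹ ≡ 2 (mod 81), s ≡ 52. Hence t ≡ 19 + 41·52 = 2151 (mod 3321).
From t ≡ 2151 (mod 3321) write t = 2151 + 3321s. Substituting into t ≡ 44 (mod 89) gives 3321s ≡ 29 (mod 89), and since 28⁻¹ ≡ 35 (mod 89), s ≡ 36. Hence t ≡ 2151 + 3321·36 = 121707 (mod 295569).
From t ≡ 121707 (mod 295569) write t = 121707 + 295569s. Substituting into t ≡ 88 (mod 197) gives 295569s ≡ 127 (mod 197), and since 69⁻¹ ≡ 20 (mod 197), s ≡ 176. Hence t ≡ 121707 + 295569·176 = 52141851 (mod 58227093).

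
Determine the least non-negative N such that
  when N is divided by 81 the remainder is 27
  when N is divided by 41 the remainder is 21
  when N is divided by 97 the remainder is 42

156600

The moduli are pairwise coprime; M = 81·41·97 = 322137.
M/81 = 3977; 3977 ≡ 8 (mod 81); 8·71 ≡ 1, so inverse 71.
M/41 = 7857; 7857 ≡ 26 (mod 41); 26·30 ≡ 1, so inverse 30.
M/97 = 3321; 3321 ≡ 23 (mod 97); 23·38 ≡ 1, so inverse 38.
N ≡ 27·3977·71 + 21·7857·30 + 42·3321·38 = 17874135.
17874135 mod 322137 = 156600.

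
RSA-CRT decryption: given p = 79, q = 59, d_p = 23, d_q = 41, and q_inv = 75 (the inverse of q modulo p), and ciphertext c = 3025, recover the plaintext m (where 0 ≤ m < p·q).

2346

m₁ = c^(d_p) mod p: c ≡ 23 (mod 79), and 23^23 mod 79 = 55.
m₂ = c^(d_q) mod q: c ≡ 16 (mod 59), and 16^41 mod 59 = 45.
h = q_inv·(m₁ − m₂) mod p = 75·(55 − 45) mod 79 = 39.
m = m₂ + h·q = 45 + 39·59 = 2346.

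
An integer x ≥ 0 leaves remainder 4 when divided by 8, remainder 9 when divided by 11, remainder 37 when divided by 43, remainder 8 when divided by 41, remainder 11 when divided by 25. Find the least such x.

The moduli are pairwise coprime; N = 8·11·43·41·25 = 3878600.
N/8 = 484825; 484825 ≡ 1 (mod 8), inverse 1.
N/11 = 352600; 352600 ≡ 6 (mod 11); 6·2 ≡ 1, so inverse 2.
N/43 = 90200; 90200 ≡ 29 (mod 43); 29·3 ≡ 1, so inverse 3.
N/41 = 94600; 94600 ≡ 13 (mod 41); 13·19 ≡ 1, so inverse 19.
N/25 = 155144; 155144 ≡ 19 (mod 25); 19·4 ≡ 1, so inverse 4.
x ≡ 4·484825·1 + 9·352600·2 + 37·90200·3 + 8·94600·19 + 11·155144·4 = 39503836.
39503836 mod 3878600 = 717836.

717836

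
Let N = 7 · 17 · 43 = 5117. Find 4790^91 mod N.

Mod 7: 4790 ≡ 2; by Fermat, exponent reduces to 91 mod 6 = 1; 2^1 ≡ 2 (mod 7).
Mod 17: 4790 ≡ 13; by Fermat, exponent reduces to 91 mod 16 = 11; 13^11 ≡ 4 (mod 17).
Mod 43: 4790 ≡ 17; by Fermat, exponent reduces to 91 mod 42 = 7; 17^7 ≡ 36 (mod 43).
Combine by CRT: x ≡ 2 (mod 7), x ≡ 4 (mod 17), x ≡ 36 (mod 43) ⇒ x ≡ 4594 (mod 5117).

4594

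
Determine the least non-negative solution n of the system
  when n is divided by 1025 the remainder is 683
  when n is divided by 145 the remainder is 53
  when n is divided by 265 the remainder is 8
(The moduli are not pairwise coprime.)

Combine the congruences pairwise.
gcd(1025, 145) = 5 and 5 | (53 − 683), so the pair is consistent; merging gives n ≡ 25283 (mod 29725), where 29725 = lcm(1025, 145).
gcd(29725, 265) = 5 and 5 | (8 − 25283), so the pair is consistent; merging gives n ≡ 1184558 (mod 1575425), where 1575425 = lcm(29725, 265).
The solution is unique modulo lcm(1025, 145, 265) = 1575425.

1184558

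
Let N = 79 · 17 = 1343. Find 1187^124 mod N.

1313

Mod 79: 1187 ≡ 2; by Fermat, exponent reduces to 124 mod 78 = 46; 2^46 ≡ 49 (mod 79).
Mod 17: 1187 ≡ 14; by Fermat, exponent reduces to 124 mod 16 = 12; 14^12 ≡ 4 (mod 17).
Combine by CRT: x ≡ 49 (mod 79), x ≡ 4 (mod 17) ⇒ x ≡ 1313 (mod 1343).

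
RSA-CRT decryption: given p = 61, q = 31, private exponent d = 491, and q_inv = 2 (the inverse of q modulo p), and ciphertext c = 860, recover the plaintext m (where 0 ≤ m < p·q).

1325

d_p = d mod (p−1) = 491 mod 60 = 11; d_q = d mod (q−1) = 11.
m₁ = c^(d_p) mod p: c ≡ 6 (mod 61), and 6^11 mod 61 = 44.
m₂ = c^(d_q) mod q: c ≡ 23 (mod 31), and 23^11 mod 31 = 23.
h = q_inv·(m₁ − m₂) mod p = 2·(44 − 23) mod 61 = 42.
m = m₂ + h·q = 23 + 42·31 = 1325.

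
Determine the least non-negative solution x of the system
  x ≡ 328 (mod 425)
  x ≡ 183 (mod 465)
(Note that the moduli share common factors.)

Combine the congruences pairwise.
gcd(425, 465) = 5 and 5 | (183 − 328), so the pair is consistent; merging gives x ≡ 36453 (mod 39525), where 39525 = lcm(425, 465).
The solution is unique modulo lcm(425, 465) = 39525.

36453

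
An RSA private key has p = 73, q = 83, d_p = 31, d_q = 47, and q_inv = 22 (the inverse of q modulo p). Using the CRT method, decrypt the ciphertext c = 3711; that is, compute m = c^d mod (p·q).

m₁ = c^(d_p) mod p: c ≡ 61 (mod 73), and 61^31 mod 73 = 38.
m₂ = c^(d_q) mod q: c ≡ 59 (mod 83), and 59^47 mod 83 = 41.
h = q_inv·(m₁ − m₂) mod p = 22·(38 − 41) mod 73 = 7.
m = m₂ + h·q = 41 + 7·83 = 622.

622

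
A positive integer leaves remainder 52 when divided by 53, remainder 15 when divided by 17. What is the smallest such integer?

423

From n ≡ 52 (mod 53) write n = 52 + 53t. Substituting into n ≡ 15 (mod 17) gives 53t ≡ 14 (mod 17), and since 2⁻¹ ≡ 9 (mod 17), t ≡ 7. Hence n ≡ 52 + 53·7 = 423 (mod 901).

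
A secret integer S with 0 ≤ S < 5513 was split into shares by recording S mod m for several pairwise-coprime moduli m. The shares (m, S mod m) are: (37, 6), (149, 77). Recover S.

524

From S ≡ 6 (mod 37) write S = 6 + 37t. Substituting into S ≡ 77 (mod 149) gives 37t ≡ 71 (mod 149), and since 37⁻¹ ≡ 145 (mod 149), t ≡ 14. Hence S ≡ 6 + 37·14 = 524 (mod 5513).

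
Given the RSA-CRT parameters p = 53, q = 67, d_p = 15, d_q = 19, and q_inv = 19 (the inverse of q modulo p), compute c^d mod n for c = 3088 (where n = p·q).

m₁ = c^(d_p) mod p: c ≡ 14 (mod 53), and 14^15 mod 53 = 3.
m₂ = c^(d_q) mod q: c ≡ 6 (mod 67), and 6^19 mod 67 = 65.
h = q_inv·(m₁ − m₂) mod p = 19·(3 − 65) mod 53 = 41.
m = m₂ + h·q = 65 + 41·67 = 2812.

2812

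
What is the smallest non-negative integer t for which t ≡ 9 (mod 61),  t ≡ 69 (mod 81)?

Combine the congruences pairwise.
From t ≡ 9 (mod 61) write t = 9 + 61s. Substituting into t ≡ 69 (mod 81) gives 61s ≡ 60 (mod 81), and since 61⁻¹ ≡ 4 (mod 81), s ≡ 78. Hence t ≡ 9 + 61·78 = 4767 (mod 4941).

4767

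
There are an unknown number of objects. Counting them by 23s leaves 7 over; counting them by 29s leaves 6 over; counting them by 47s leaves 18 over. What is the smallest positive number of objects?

From N ≡ 7 (mod 23) write N = 7 + 23t. Substituting into N ≡ 6 (mod 29) gives 23t ≡ 28 (mod 29), and since 23⁻¹ ≡ 24 (mod 29), t ≡ 5. Hence N ≡ 7 + 23·5 = 122 (mod 667).
From N ≡ 122 (mod 667) write N = 122 + 667t. Substituting into N ≡ 18 (mod 47) gives 667t ≡ 37 (mod 47), and since 9⁻¹ ≡ 21 (mod 47), t ≡ 25. Hence N ≡ 122 + 667·25 = 16797 (mod 31349).

16797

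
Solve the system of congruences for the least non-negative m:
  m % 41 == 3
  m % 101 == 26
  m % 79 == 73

The moduli are pairwise coprime; N = 41·101·79 = 327139.
N/41 = 7979; 7979 ≡ 25 (mod 41); 25·23 ≡ 1, so inverse 23.
N/101 = 3239; 3239 ≡ 7 (mod 101); 7·29 ≡ 1, so inverse 29.
N/79 = 4141; 4141 ≡ 33 (mod 79); 33·12 ≡ 1, so inverse 12.
m ≡ 3·7979·23 + 26·3239·29 + 73·4141·12 = 6620273.
6620273 mod 327139 = 77493.

77493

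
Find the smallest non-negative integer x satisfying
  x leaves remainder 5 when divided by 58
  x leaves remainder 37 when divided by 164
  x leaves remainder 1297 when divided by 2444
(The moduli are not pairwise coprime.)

gcd(58, 164) = 2 and 2 | (37 − 5), so the pair is consistent; merging gives x ≡ 1513 (mod 4756), where 4756 = lcm(58, 164).
gcd(4756, 2444) = 4 and 4 | (1297 − 1513), so the pair is consistent; merging gives x ≡ 2122689 (mod 2905916), where 2905916 = lcm(4756, 2444).
The solution is unique modulo lcm(58, 164, 2444) = 2905916.

2122689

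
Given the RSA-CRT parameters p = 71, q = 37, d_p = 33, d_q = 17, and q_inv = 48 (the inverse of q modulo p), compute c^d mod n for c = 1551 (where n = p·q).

m₁ = c^(d_p) mod p: c ≡ 60 (mod 71), and 60^33 mod 71 = 27.
m₂ = c^(d_q) mod q: c ≡ 34 (mod 37), and 34^17 mod 37 = 12.
h = q_inv·(m₁ − m₂) mod p = 48·(27 − 12) mod 71 = 10.
m = m₂ + h·q = 12 + 10·37 = 382.

382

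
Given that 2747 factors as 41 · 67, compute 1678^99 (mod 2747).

Mod 41: 1678 ≡ 38; by Fermat, exponent reduces to 99 mod 40 = 19; 38^19 ≡ 14 (mod 41).
Mod 67: 1678 ≡ 3; by Fermat, exponent reduces to 99 mod 66 = 33; 3^33 ≡ 66 (mod 67).
Combine by CRT: x ≡ 14 (mod 41), x ≡ 66 (mod 67) ⇒ x ≡ 2679 (mod 2747).

2679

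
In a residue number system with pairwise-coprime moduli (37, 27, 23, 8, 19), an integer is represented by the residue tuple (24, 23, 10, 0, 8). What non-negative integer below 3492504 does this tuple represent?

The moduli are pairwise coprime; N = 37·27·23·8·19 = 3492504.
N/37 = 94392; 94392 ≡ 5 (mod 37); 5·15 ≡ 1, so inverse 15.
N/27 = 129352; 129352 ≡ 22 (mod 27); 22·16 ≡ 1, so inverse 16.
N/23 = 151848; 151848 ≡ 2 (mod 23); 2·12 ≡ 1, so inverse 12.
N/8 = 436563; 436563 ≡ 3 (mod 8); 3·3 ≡ 1, so inverse 3.
N/19 = 183816; 183816 ≡ 10 (mod 19); 10·2 ≡ 1, so inverse 2.
x ≡ 24·94392·15 + 23·129352·16 + 10·151848·12 + 0·436563·3 + 8·183816·2 = 102745472.
102745472 mod 3492504 = 1462856.

1462856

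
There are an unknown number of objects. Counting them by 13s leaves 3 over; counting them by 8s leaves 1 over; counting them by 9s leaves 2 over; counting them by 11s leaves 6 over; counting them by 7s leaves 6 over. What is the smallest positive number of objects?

4241

The moduli are pairwise coprime; M = 13·8·9·11·7 = 72072.
M/13 = 5544; 5544 ≡ 6 (mod 13); 6·11 ≡ 1, so inverse 11.
M/8 = 9009; 9009 ≡ 1 (mod 8), inverse 1.
M/9 = 8008; 8008 ≡ 7 (mod 9); 7·4 ≡ 1, so inverse 4.
M/11 = 6552; 6552 ≡ 7 (mod 11); 7·8 ≡ 1, so inverse 8.
M/7 = 10296; 10296 ≡ 6 (mod 7); 6·6 ≡ 1, so inverse 6.
N ≡ 3·5544·11 + 1·9009·1 + 2·8008·4 + 6·6552·8 + 6·10296·6 = 941177.
941177 mod 72072 = 4241.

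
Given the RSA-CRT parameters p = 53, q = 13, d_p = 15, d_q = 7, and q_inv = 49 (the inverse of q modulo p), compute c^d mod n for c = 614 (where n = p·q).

m₁ = c^(d_p) mod p: c ≡ 31 (mod 53), and 31^15 mod 53 = 51.
m₂ = c^(d_q) mod q: c ≡ 3 (mod 13), and 3^7 mod 13 = 3.
h = q_inv·(m₁ − m₂) mod p = 49·(51 − 3) mod 53 = 20.
m = m₂ + h·q = 3 + 20·13 = 263.

263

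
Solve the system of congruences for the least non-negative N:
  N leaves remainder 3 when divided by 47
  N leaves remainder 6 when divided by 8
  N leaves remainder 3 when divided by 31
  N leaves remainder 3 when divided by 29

Combine the congruences pairwise.
From N ≡ 3 (mod 47) write N = 3 + 47t. Substituting into N ≡ 6 (mod 8) gives 47t ≡ 3 (mod 8), and since 7⁻¹ ≡ 7 (mod 8), t ≡ 5. Hence N ≡ 3 + 47·5 = 238 (mod 376).
From N ≡ 238 (mod 376) write N = 238 + 376t. Substituting into N ≡ 3 (mod 31) gives 376t ≡ 13 (mod 31), and since 4⁻¹ ≡ 8 (mod 31), t ≡ 11. Hence N ≡ 238 + 376·11 = 4374 (mod 11656).
From N ≡ 4374 (mod 11656) write N = 4374 + 11656t. Substituting into N ≡ 3 (mod 29) gives 11656t ≡ 8 (mod 29), and since 27⁻¹ ≡ 14 (mod 29), t ≡ 25. Hence N ≡ 4374 + 11656·25 = 295774 (mod 338024).

295774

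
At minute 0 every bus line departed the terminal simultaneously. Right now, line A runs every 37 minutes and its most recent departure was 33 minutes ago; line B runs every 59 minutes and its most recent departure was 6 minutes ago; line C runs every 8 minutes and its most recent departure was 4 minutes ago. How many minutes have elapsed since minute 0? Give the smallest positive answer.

2956

The moduli are pairwise coprime; N = 37·59·8 = 17464.
N/37 = 472; 472 ≡ 28 (mod 37); 28·4 ≡ 1, so inverse 4.
N/59 = 296; 296 ≡ 1 (mod 59), inverse 1.
N/8 = 2183; 2183 ≡ 7 (mod 8); 7·7 ≡ 1, so inverse 7.
t ≡ 33·472·4 + 6·296·1 + 4·2183·7 = 125204.
125204 mod 17464 = 2956.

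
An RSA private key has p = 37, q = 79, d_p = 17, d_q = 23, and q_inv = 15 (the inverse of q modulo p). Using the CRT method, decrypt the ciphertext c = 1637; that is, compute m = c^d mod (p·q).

m₁ = c^(d_p) mod p: c ≡ 9 (mod 37), and 9^17 mod 37 = 33.
m₂ = c^(d_q) mod q: c ≡ 57 (mod 79), and 57^23 mod 79 = 14.
h = q_inv·(m₁ − m₂) mod p = 15·(33 − 14) mod 37 = 26.
m = m₂ + h·q = 14 + 26·79 = 2068.

2068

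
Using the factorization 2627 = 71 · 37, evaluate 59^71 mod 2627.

Mod 71: 59 ≡ 59; by Fermat, exponent reduces to 71 mod 70 = 1; 59^1 ≡ 59 (mod 71).
Mod 37: 59 ≡ 22; by Fermat, exponent reduces to 71 mod 36 = 35; 22^35 ≡ 32 (mod 37).
Combine by CRT: x ≡ 59 (mod 71), x ≡ 32 (mod 37) ⇒ x ≡ 698 (mod 2627).

698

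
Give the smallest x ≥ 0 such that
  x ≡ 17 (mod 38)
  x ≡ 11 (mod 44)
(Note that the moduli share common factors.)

55

Combine the congruences pairwise.
gcd(38, 44) = 2 and 2 | (11 − 17), so the pair is consistent; merging gives x ≡ 55 (mod 836), where 836 = lcm(38, 44).
The solution is unique modulo lcm(38, 44) = 836.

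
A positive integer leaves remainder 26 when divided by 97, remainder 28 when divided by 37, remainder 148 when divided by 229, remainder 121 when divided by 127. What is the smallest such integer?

From n ≡ 26 (mod 97) write n = 26 + 97t. Substituting into n ≡ 28 (mod 37) gives 97t ≡ 2 (mod 37), and since 23⁻¹ ≡ 29 (mod 37), t ≡ 21. Hence n ≡ 26 + 97·21 = 2063 (mod 3589).
From n ≡ 2063 (mod 3589) write n = 2063 + 3589t. Substituting into n ≡ 148 (mod 229) gives 3589t ≡ 146 (mod 229), and since 154⁻¹ ≡ 58 (mod 229), t ≡ 224. Hence n ≡ 2063 + 3589·224 = 805999 (mod 821881).
From n ≡ 805999 (mod 821881) write n = 805999 + 821881t. Substituting into n ≡ 121 (mod 127) gives 821881t ≡ 64 (mod 127), and since 64⁻¹ ≡ 2 (mod 127), t ≡ 1. Hence n ≡ 805999 + 821881·1 = 1627880 (mod 104378887).

1627880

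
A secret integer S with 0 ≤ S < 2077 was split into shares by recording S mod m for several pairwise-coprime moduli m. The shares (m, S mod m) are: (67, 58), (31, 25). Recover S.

Combine the congruences pairwise.
From S ≡ 58 (mod 67) write S = 58 + 67t. Substituting into S ≡ 25 (mod 31) gives 67t ≡ 29 (mod 31), and since 5⁻¹ ≡ 25 (mod 31), t ≡ 12. Hence S ≡ 58 + 67·12 = 862 (mod 2077).

862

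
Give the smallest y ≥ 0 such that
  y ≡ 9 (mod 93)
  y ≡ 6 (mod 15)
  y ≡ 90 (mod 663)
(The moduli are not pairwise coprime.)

21306

gcd(93, 15) = 3 and 3 | (6 − 9), so the pair is consistent; merging gives y ≡ 381 (mod 465), where 465 = lcm(93, 15).
gcd(465, 663) = 3 and 3 | (90 − 381), so the pair is consistent; merging gives y ≡ 21306 (mod 102765), where 102765 = lcm(465, 663).
The solution is unique modulo lcm(93, 15, 663) = 102765.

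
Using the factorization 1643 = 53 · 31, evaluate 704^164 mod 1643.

100

Mod 53: 704 ≡ 15; by Fermat, exponent reduces to 164 mod 52 = 8; 15^8 ≡ 47 (mod 53).
Mod 31: 704 ≡ 22; by Fermat, exponent reduces to 164 mod 30 = 14; 22^14 ≡ 7 (mod 31).
Combine by CRT: x ≡ 47 (mod 53), x ≡ 7 (mod 31) ⇒ x ≡ 100 (mod 1643).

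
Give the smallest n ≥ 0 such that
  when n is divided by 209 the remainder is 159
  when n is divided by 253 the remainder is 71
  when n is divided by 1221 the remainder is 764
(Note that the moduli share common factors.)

293804

Combine the congruences pairwise.
gcd(209, 253) = 11 and 11 | (71 − 159), so the pair is consistent; merging gives n ≡ 577 (mod 4807), where 4807 = lcm(209, 253).
gcd(4807, 1221) = 11 and 11 | (764 − 577), so the pair is consistent; merging gives n ≡ 293804 (mod 533577), where 533577 = lcm(4807, 1221).
The solution is unique modulo lcm(209, 253, 1221) = 533577.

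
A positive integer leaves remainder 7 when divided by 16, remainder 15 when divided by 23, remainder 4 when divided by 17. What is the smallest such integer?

2775

From m ≡ 7 (mod 16) write m = 7 + 16t. Substituting into m ≡ 15 (mod 23) gives 16t ≡ 8 (mod 23), and since 16⁻¹ ≡ 13 (mod 23), t ≡ 12. Hence m ≡ 7 + 16·12 = 199 (mod 368).
From m ≡ 199 (mod 368) write m = 199 + 368t. Substituting into m ≡ 4 (mod 17) gives 368t ≡ 9 (mod 17), and since 11⁻¹ ≡ 14 (mod 17), t ≡ 7. Hence m ≡ 199 + 368·7 = 2775 (mod 6256).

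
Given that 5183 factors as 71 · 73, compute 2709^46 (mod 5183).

Mod 71: 2709 ≡ 11; 11^46 ≡ 3 (mod 71).
Mod 73: 2709 ≡ 8; 8^46 ≡ 8 (mod 73).
Combine by CRT: x ≡ 3 (mod 71), x ≡ 8 (mod 73) ⇒ x ≡ 2417 (mod 5183).

2417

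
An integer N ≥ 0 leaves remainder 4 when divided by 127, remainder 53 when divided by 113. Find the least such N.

7624

From N ≡ 4 (mod 127) write N = 4 + 127t. Substituting into N ≡ 53 (mod 113) gives 127t ≡ 49 (mod 113), and since 14⁻¹ ≡ 105 (mod 113), t ≡ 60. Hence N ≡ 4 + 127·60 = 7624 (mod 14351).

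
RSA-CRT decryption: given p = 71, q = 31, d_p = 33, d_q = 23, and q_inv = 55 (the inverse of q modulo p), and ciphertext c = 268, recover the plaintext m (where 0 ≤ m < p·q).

1879

m₁ = c^(d_p) mod p: c ≡ 55 (mod 71), and 55^33 mod 71 = 33.
m₂ = c^(d_q) mod q: c ≡ 20 (mod 31), and 20^23 mod 31 = 19.
h = q_inv·(m₁ − m₂) mod p = 55·(33 − 19) mod 71 = 60.
m = m₂ + h·q = 19 + 60·31 = 1879.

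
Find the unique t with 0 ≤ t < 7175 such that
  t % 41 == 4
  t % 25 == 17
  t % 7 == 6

The moduli are pairwise coprime; N = 41·25·7 = 7175.
N/41 = 175; 175 ≡ 11 (mod 41); 11·15 ≡ 1, so inverse 15.
N/25 = 287; 287 ≡ 12 (mod 25); 12·23 ≡ 1, so inverse 23.
N/7 = 1025; 1025 ≡ 3 (mod 7); 3·5 ≡ 1, so inverse 5.
t ≡ 4·175·15 + 17·287·23 + 6·1025·5 = 153467.
153467 mod 7175 = 2792.

2792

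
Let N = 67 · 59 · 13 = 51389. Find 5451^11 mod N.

Mod 67: 5451 ≡ 24; 24^11 ≡ 1 (mod 67).
Mod 59: 5451 ≡ 23; 23^11 ≡ 31 (mod 59).
Mod 13: 5451 ≡ 4; 4^11 ≡ 10 (mod 13).
Combine by CRT: x ≡ 1 (mod 67), x ≡ 31 (mod 59), x ≡ 10 (mod 13) ⇒ x ≡ 19029 (mod 51389).

19029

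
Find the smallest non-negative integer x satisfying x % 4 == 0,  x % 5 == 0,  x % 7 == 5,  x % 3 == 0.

180

From x ≡ 0 (mod 4) write x = 0 + 4t. Substituting into x ≡ 0 (mod 5) gives 4t ≡ 0 (mod 5), and since 4⁻¹ ≡ 4 (mod 5), t ≡ 0. Hence x ≡ 0 + 4·0 = 0 (mod 20).
From x ≡ 0 (mod 20) write x = 0 + 20t. Substituting into x ≡ 5 (mod 7) gives 20t ≡ 5 (mod 7), and since 6⁻¹ ≡ 6 (mod 7), t ≡ 2. Hence x ≡ 0 + 20·2 = 40 (mod 140).
From x ≡ 40 (mod 140) write x = 40 + 140t. Substituting into x ≡ 0 (mod 3) gives 140t ≡ 2 (mod 3), and since 2⁻¹ ≡ 2 (mod 3), t ≡ 1. Hence x ≡ 40 + 140·1 = 180 (mod 420).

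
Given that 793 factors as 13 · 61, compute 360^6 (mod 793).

Mod 13: 360 ≡ 9; 9^6 ≡ 1 (mod 13).
Mod 61: 360 ≡ 55; 55^6 ≡ 52 (mod 61).
Combine by CRT: x ≡ 1 (mod 13), x ≡ 52 (mod 61) ⇒ x ≡ 235 (mod 793).

235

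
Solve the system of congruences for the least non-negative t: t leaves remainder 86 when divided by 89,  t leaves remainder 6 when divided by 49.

Combine the congruences pairwise.
From t ≡ 86 (mod 89) write t = 86 + 89s. Substituting into t ≡ 6 (mod 49) gives 89s ≡ 18 (mod 49), and since 40⁻¹ ≡ 38 (mod 49), s ≡ 47. Hence t ≡ 86 + 89·47 = 4269 (mod 4361).

4269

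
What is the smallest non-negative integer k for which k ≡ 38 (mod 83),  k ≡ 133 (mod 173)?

From k ≡ 38 (mod 83) write k = 38 + 83t. Substituting into k ≡ 133 (mod 173) gives 83t ≡ 95 (mod 173), and since 83⁻¹ ≡ 148 (mod 173), t ≡ 47. Hence k ≡ 38 + 83·47 = 3939 (mod 14359).

3939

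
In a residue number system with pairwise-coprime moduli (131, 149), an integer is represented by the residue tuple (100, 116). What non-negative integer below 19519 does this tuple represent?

15165

From x ≡ 100 (mod 131) write x = 100 + 131t. Substituting into x ≡ 116 (mod 149) gives 131t ≡ 16 (mod 149), and since 131⁻¹ ≡ 91 (mod 149), t ≡ 115. Hence x ≡ 100 + 131·115 = 15165 (mod 19519).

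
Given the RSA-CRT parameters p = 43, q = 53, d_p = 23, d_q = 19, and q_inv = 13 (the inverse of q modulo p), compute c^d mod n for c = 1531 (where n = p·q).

1818

m₁ = c^(d_p) mod p: c ≡ 26 (mod 43), and 26^23 mod 43 = 12.
m₂ = c^(d_q) mod q: c ≡ 47 (mod 53), and 47^19 mod 53 = 16.
h = q_inv·(m₁ − m₂) mod p = 13·(12 − 16) mod 43 = 34.
m = m₂ + h·q = 16 + 34·53 = 1818.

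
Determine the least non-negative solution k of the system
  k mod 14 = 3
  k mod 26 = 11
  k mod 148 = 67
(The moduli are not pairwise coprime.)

gcd(14, 26) = 2 and 2 | (11 − 3), so the pair is consistent; merging gives k ≡ 115 (mod 182), where 182 = lcm(14, 26).
gcd(182, 148) = 2 and 2 | (67 − 115), so the pair is consistent; merging gives k ≡ 3027 (mod 13468), where 13468 = lcm(182, 148).
The solution is unique modulo lcm(14, 26, 148) = 13468.

3027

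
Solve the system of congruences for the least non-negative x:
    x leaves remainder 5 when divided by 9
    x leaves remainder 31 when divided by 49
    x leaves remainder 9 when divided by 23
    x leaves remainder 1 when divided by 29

The moduli are pairwise coprime; N = 9·49·23·29 = 294147.
N/9 = 32683; 32683 ≡ 4 (mod 9); 4·7 ≡ 1, so inverse 7.
N/49 = 6003; 6003 ≡ 25 (mod 49); 25·2 ≡ 1, so inverse 2.
N/23 = 12789; 12789 ≡ 1 (mod 23), inverse 1.
N/29 = 10143; 10143 ≡ 22 (mod 29); 22·4 ≡ 1, so inverse 4.
x ≡ 5·32683·7 + 31·6003·2 + 9·12789·1 + 1·10143·4 = 1671764.
1671764 mod 294147 = 201029.

201029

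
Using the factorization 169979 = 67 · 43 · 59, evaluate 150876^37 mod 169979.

22454

Mod 67: 150876 ≡ 59; 59^37 ≡ 9 (mod 67).
Mod 43: 150876 ≡ 32; 32^37 ≡ 8 (mod 43).
Mod 59: 150876 ≡ 13; 13^37 ≡ 34 (mod 59).
Combine by CRT: x ≡ 9 (mod 67), x ≡ 8 (mod 43), x ≡ 34 (mod 59) ⇒ x ≡ 22454 (mod 169979).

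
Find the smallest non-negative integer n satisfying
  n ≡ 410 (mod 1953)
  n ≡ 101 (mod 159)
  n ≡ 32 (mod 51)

Combine the congruences pairwise.
gcd(1953, 159) = 3 and 3 | (101 − 410), so the pair is consistent; merging gives n ≡ 62906 (mod 103509), where 103509 = lcm(1953, 159).
gcd(103509, 51) = 3 and 3 | (32 − 62906), so the pair is consistent; merging gives n ≡ 269924 (mod 1759653), where 1759653 = lcm(103509, 51).
The solution is unique modulo lcm(1953, 159, 51) = 1759653.

269924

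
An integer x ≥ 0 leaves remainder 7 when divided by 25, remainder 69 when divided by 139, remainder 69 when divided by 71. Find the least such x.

The moduli are pairwise coprime; N = 25·139·71 = 246725.
N/25 = 9869; 9869 ≡ 19 (mod 25); 19·4 ≡ 1, so inverse 4.
N/139 = 1775; 1775 ≡ 107 (mod 139); 107·13 ≡ 1, so inverse 13.
N/71 = 3475; 3475 ≡ 67 (mod 71); 67·53 ≡ 1, so inverse 53.
x ≡ 7·9869·4 + 69·1775·13 + 69·3475·53 = 14576582.
14576582 mod 246725 = 19807.

19807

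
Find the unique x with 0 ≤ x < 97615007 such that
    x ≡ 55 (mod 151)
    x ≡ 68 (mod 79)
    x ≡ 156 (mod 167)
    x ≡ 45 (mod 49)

17731381

The moduli are pairwise coprime; N = 151·79·167·49 = 97615007.
N/151 = 646457; 646457 ≡ 26 (mod 151); 26·122 ≡ 1, so inverse 122.
N/79 = 1235633; 1235633 ≡ 73 (mod 79); 73·13 ≡ 1, so inverse 13.
N/167 = 584521; 584521 ≡ 21 (mod 167); 21·8 ≡ 1, so inverse 8.
N/49 = 1992143; 1992143 ≡ 48 (mod 49); 48·48 ≡ 1, so inverse 48.
x ≡ 55·646457·122 + 68·1235633·13 + 156·584521·8 + 45·1992143·48 = 10462537130.
10462537130 mod 97615007 = 17731381.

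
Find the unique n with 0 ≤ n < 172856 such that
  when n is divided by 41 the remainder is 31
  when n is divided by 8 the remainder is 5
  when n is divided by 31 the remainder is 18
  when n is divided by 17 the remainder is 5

The moduli are pairwise coprime; M = 41·8·31·17 = 172856.
M/41 = 4216; 4216 ≡ 34 (mod 41); 34·35 ≡ 1, so inverse 35.
M/8 = 21607; 21607 ≡ 7 (mod 8); 7·7 ≡ 1, so inverse 7.
M/31 = 5576; 5576 ≡ 27 (mod 31); 27·23 ≡ 1, so inverse 23.
M/17 = 10168; 10168 ≡ 2 (mod 17); 2·9 ≡ 1, so inverse 9.
n ≡ 31·4216·35 + 5·21607·7 + 18·5576·23 + 5·10168·9 = 8096629.
8096629 mod 172856 = 145253.

145253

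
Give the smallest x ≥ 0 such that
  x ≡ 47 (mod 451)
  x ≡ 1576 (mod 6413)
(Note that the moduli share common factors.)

136249

gcd(451, 6413) = 11 and 11 | (1576 − 47), so the pair is consistent; merging gives x ≡ 136249 (mod 262933), where 262933 = lcm(451, 6413).
The solution is unique modulo lcm(451, 6413) = 262933.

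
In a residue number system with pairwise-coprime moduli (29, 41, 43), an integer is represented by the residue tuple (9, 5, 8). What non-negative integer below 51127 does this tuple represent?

From x ≡ 9 (mod 29) write x = 9 + 29t. Substituting into x ≡ 5 (mod 41) gives 29t ≡ 37 (mod 41), and since 29⁻¹ ≡ 17 (mod 41), t ≡ 14. Hence x ≡ 9 + 29·14 = 415 (mod 1189).
From x ≡ 415 (mod 1189) write x = 415 + 1189t. Substituting into x ≡ 8 (mod 43) gives 1189t ≡ 23 (mod 43), and since 28⁻¹ ≡ 20 (mod 43), t ≡ 30. Hence x ≡ 415 + 1189·30 = 36085 (mod 51127).

36085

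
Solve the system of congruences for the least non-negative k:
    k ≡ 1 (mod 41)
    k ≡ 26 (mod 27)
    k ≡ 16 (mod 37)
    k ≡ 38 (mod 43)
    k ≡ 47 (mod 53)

54231767

The moduli are pairwise coprime; N = 41·27·37·43·53 = 93345561.
N/41 = 2276721; 2276721 ≡ 32 (mod 41); 32·9 ≡ 1, so inverse 9.
N/27 = 3457243; 3457243 ≡ 1 (mod 27), inverse 1.
N/37 = 2522853; 2522853 ≡ 8 (mod 37); 8·14 ≡ 1, so inverse 14.
N/43 = 2170827; 2170827 ≡ 15 (mod 43); 15·23 ≡ 1, so inverse 23.
N/53 = 1761237; 1761237 ≡ 47 (mod 53); 47·44 ≡ 1, so inverse 44.
k ≡ 1·2276721·9 + 26·3457243·1 + 16·2522853·14 + 38·2170827·23 + 47·1761237·44 = 6215038793.
6215038793 mod 93345561 = 54231767.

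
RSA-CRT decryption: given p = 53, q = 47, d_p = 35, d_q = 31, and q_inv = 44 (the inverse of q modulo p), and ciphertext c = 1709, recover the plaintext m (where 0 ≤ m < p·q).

m₁ = c^(d_p) mod p: c ≡ 13 (mod 53), and 13^35 mod 53 = 44.
m₂ = c^(d_q) mod q: c ≡ 17 (mod 47), and 17^31 mod 47 = 4.
h = q_inv·(m₁ − m₂) mod p = 44·(44 − 4) mod 53 = 11.
m = m₂ + h·q = 4 + 11·47 = 521.

521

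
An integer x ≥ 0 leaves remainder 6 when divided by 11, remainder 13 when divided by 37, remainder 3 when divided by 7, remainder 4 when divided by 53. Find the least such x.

The moduli are pairwise coprime; N = 11·37·7·53 = 150997.
N/11 = 13727; 13727 ≡ 10 (mod 11); 10·10 ≡ 1, so inverse 10.
N/37 = 4081; 4081 ≡ 11 (mod 37); 11·27 ≡ 1, so inverse 27.
N/7 = 21571; 21571 ≡ 4 (mod 7); 4·2 ≡ 1, so inverse 2.
N/53 = 2849; 2849 ≡ 40 (mod 53); 40·4 ≡ 1, so inverse 4.
x ≡ 6·13727·10 + 13·4081·27 + 3·21571·2 + 4·2849·4 = 2431061.
2431061 mod 150997 = 15109.

15109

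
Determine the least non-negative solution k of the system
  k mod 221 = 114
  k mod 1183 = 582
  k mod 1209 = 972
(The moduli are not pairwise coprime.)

Combine the congruences pairwise.
gcd(221, 1183) = 13 and 13 | (582 − 114), so the pair is consistent; merging gives k ≡ 13595 (mod 20111), where 20111 = lcm(221, 1183).
gcd(20111, 1209) = 13 and 13 | (972 − 13595), so the pair is consistent; merging gives k ≡ 1743141 (mod 1870323), where 1870323 = lcm(20111, 1209).
The solution is unique modulo lcm(221, 1183, 1209) = 1870323.

1743141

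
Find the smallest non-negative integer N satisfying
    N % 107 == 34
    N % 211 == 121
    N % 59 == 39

412626

The moduli are pairwise coprime; M = 107·211·59 = 1332043.
M/107 = 12449; 12449 ≡ 37 (mod 107); 37·81 ≡ 1, so inverse 81.
M/211 = 6313; 6313 ≡ 194 (mod 211); 194·62 ≡ 1, so inverse 62.
M/59 = 22577; 22577 ≡ 39 (mod 59); 39·56 ≡ 1, so inverse 56.
N ≡ 34·12449·81 + 121·6313·62 + 39·22577·56 = 130952840.
130952840 mod 1332043 = 412626.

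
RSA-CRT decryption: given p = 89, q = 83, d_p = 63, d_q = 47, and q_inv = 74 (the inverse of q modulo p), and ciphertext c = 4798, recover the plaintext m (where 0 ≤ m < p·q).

6048

m₁ = c^(d_p) mod p: c ≡ 81 (mod 89), and 81^63 mod 89 = 85.
m₂ = c^(d_q) mod q: c ≡ 67 (mod 83), and 67^47 mod 83 = 72.
h = q_inv·(m₁ − m₂) mod p = 74·(85 − 72) mod 89 = 72.
m = m₂ + h·q = 72 + 72·83 = 6048.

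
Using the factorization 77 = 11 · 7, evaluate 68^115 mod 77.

54

Mod 11: 68 ≡ 2; by Fermat, exponent reduces to 115 mod 10 = 5; 2^5 ≡ 10 (mod 11).
Mod 7: 68 ≡ 5; by Fermat, exponent reduces to 115 mod 6 = 1; 5^1 ≡ 5 (mod 7).
Combine by CRT: x ≡ 10 (mod 11), x ≡ 5 (mod 7) ⇒ x ≡ 54 (mod 77).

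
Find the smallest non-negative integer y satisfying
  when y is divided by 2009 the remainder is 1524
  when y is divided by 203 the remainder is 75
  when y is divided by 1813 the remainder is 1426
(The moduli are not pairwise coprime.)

Combine the congruences pairwise.
gcd(2009, 203) = 7 and 7 | (75 − 1524), so the pair is consistent; merging gives y ≡ 23623 (mod 58261), where 58261 = lcm(2009, 203).
gcd(58261, 1813) = 49 and 49 | (1426 − 23623), so the pair is consistent; merging gives y ≡ 781016 (mod 2155657), where 2155657 = lcm(58261, 1813).
The solution is unique modulo lcm(2009, 203, 1813) = 2155657.

781016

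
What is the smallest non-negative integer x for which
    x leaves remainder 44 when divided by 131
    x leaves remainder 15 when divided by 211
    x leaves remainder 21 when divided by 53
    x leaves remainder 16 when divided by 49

47515316

Combine the congruences pairwise.
From x ≡ 44 (mod 131) write x = 44 + 131t. Substituting into x ≡ 15 (mod 211) gives 131t ≡ 182 (mod 211), and since 131⁻¹ ≡ 29 (mod 211), t ≡ 3. Hence x ≡ 44 + 131·3 = 437 (mod 27641).
From x ≡ 437 (mod 27641) write x = 437 + 27641t. Substituting into x ≡ 21 (mod 53) gives 27641t ≡ 8 (mod 53), and since 28⁻¹ ≡ 36 (mod 53), t ≡ 23. Hence x ≡ 437 + 27641·23 = 636180 (mod 1464973).
From x ≡ 636180 (mod 1464973) write x = 636180 + 1464973t. Substituting into x ≡ 16 (mod 49) gives 1464973t ≡ 3 (mod 49), and since 20⁻¹ ≡ 27 (mod 49), t ≡ 32. Hence x ≡ 636180 + 1464973·32 = 47515316 (mod 71783677).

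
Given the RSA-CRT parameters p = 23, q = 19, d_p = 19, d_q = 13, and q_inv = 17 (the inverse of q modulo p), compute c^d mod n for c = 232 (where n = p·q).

m₁ = c^(d_p) mod p: c ≡ 2 (mod 23), and 2^19 mod 23 = 3.
m₂ = c^(d_q) mod q: c ≡ 4 (mod 19), and 4^13 mod 19 = 9.
h = q_inv·(m₁ − m₂) mod p = 17·(3 − 9) mod 23 = 13.
m = m₂ + h·q = 9 + 13·19 = 256.

256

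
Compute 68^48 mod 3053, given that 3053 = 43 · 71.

Mod 43: 68 ≡ 25; by Fermat, exponent reduces to 48 mod 42 = 6; 25^6 ≡ 41 (mod 43).
Mod 71: 68 ≡ 68; 68^48 ≡ 18 (mod 71).
Combine by CRT: x ≡ 41 (mod 43), x ≡ 18 (mod 71) ⇒ x ≡ 2148 (mod 3053).

2148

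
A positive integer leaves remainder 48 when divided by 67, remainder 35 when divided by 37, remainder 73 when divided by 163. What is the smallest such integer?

From x ≡ 48 (mod 67) write x = 48 + 67t. Substituting into x ≡ 35 (mod 37) gives 67t ≡ 24 (mod 37), and since 30⁻¹ ≡ 21 (mod 37), t ≡ 23. Hence x ≡ 48 + 67·23 = 1589 (mod 2479).
From x ≡ 1589 (mod 2479) write x = 1589 + 2479t. Substituting into x ≡ 73 (mod 163) gives 2479t ≡ 114 (mod 163), and since 34⁻¹ ≡ 24 (mod 163), t ≡ 128. Hence x ≡ 1589 + 2479·128 = 318901 (mod 404077).

318901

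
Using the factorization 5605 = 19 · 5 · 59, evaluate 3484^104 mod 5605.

Mod 19: 3484 ≡ 7; by Fermat, exponent reduces to 104 mod 18 = 14; 7^14 ≡ 11 (mod 19).
Mod 5: 3484 ≡ 4; since 4 | 104, by Fermat 4^104 ≡ 1 (mod 5).
Mod 59: 3484 ≡ 3; by Fermat, exponent reduces to 104 mod 58 = 46; 3^46 ≡ 19 (mod 59).
Combine by CRT: x ≡ 11 (mod 19), x ≡ 1 (mod 5), x ≡ 19 (mod 59) ⇒ x ≡ 3146 (mod 5605).

3146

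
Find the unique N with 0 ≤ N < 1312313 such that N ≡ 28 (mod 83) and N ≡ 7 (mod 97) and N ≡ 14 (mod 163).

The moduli are pairwise coprime; M = 83·97·163 = 1312313.
M/83 = 15811; 15811 ≡ 41 (mod 83); 41·81 ≡ 1, so inverse 81.
M/97 = 13529; 13529 ≡ 46 (mod 97); 46·19 ≡ 1, so inverse 19.
M/163 = 8051; 8051 ≡ 64 (mod 163); 64·135 ≡ 1, so inverse 135.
N ≡ 28·15811·81 + 7·13529·19 + 14·8051·135 = 52875095.
52875095 mod 1312313 = 382575.

382575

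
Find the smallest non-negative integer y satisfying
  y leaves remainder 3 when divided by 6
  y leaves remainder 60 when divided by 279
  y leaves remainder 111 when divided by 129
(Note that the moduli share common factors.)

gcd(6, 279) = 3 and 3 | (60 − 3), so the pair is consistent; merging gives y ≡ 339 (mod 558), where 558 = lcm(6, 279).
gcd(558, 129) = 3 and 3 | (111 − 339), so the pair is consistent; merging gives y ≡ 7593 (mod 23994), where 23994 = lcm(558, 129).
The solution is unique modulo lcm(6, 279, 129) = 23994.

7593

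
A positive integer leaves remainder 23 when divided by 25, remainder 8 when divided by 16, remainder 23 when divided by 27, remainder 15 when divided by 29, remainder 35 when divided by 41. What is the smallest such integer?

6498248

The moduli are pairwise coprime; N = 25·16·27·29·41 = 12841200.
N/25 = 513648; 513648 ≡ 23 (mod 25); 23·12 ≡ 1, so inverse 12.
N/16 = 802575; 802575 ≡ 15 (mod 16); 15·15 ≡ 1, so inverse 15.
N/27 = 475600; 475600 ≡ 22 (mod 27); 22·16 ≡ 1, so inverse 16.
N/29 = 442800; 442800 ≡ 28 (mod 29); 28·28 ≡ 1, so inverse 28.
N/41 = 313200; 313200 ≡ 1 (mod 41), inverse 1.
k ≡ 23·513648·12 + 8·802575·15 + 23·475600·16 + 15·442800·28 + 35·313200·1 = 610034648.
610034648 mod 12841200 = 6498248.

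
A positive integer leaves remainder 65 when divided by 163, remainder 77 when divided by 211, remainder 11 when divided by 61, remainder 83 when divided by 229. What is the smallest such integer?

298144343

The moduli are pairwise coprime; N = 163·211·61·229 = 480435817.
N/163 = 2947459; 2947459 ≡ 93 (mod 163); 93·156 ≡ 1, so inverse 156.
N/211 = 2276947; 2276947 ≡ 46 (mod 211); 46·78 ≡ 1, so inverse 78.
N/61 = 7875997; 7875997 ≡ 43 (mod 61); 43·44 ≡ 1, so inverse 44.
N/229 = 2097973; 2097973 ≡ 104 (mod 229); 104·218 ≡ 1, so inverse 218.
m ≡ 65·2947459·156 + 77·2276947·78 + 11·7875997·44 + 83·2097973·218 = 85335283952.
85335283952 mod 480435817 = 298144343.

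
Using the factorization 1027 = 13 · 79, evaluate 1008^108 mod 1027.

Mod 13: 1008 ≡ 7; since 12 | 108, by Fermat 7^108 ≡ 1 (mod 13).
Mod 79: 1008 ≡ 60; by Fermat, exponent reduces to 108 mod 78 = 30; 60^30 ≡ 64 (mod 79).
Combine by CRT: x ≡ 1 (mod 13), x ≡ 64 (mod 79) ⇒ x ≡ 222 (mod 1027).

222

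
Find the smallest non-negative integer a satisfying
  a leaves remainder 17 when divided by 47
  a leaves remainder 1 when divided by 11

From a ≡ 17 (mod 47) write a = 17 + 47t. Substituting into a ≡ 1 (mod 11) gives 47t ≡ 6 (mod 11), and since 3⁻¹ ≡ 4 (mod 11), t ≡ 2. Hence a ≡ 17 + 47·2 = 111 (mod 517).

111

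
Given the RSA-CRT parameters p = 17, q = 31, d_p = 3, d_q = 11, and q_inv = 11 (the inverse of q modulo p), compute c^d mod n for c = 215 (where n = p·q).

277

m₁ = c^(d_p) mod p: c ≡ 11 (mod 17), and 11^3 mod 17 = 5.
m₂ = c^(d_q) mod q: c ≡ 29 (mod 31), and 29^11 mod 31 = 29.
h = q_inv·(m₁ − m₂) mod p = 11·(5 − 29) mod 17 = 8.
m = m₂ + h·q = 29 + 8·31 = 277.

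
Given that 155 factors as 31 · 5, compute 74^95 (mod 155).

Mod 31: 74 ≡ 12; by Fermat, exponent reduces to 95 mod 30 = 5; 12^5 ≡ 26 (mod 31).
Mod 5: 74 ≡ 4; by Fermat, exponent reduces to 95 mod 4 = 3; 4^3 ≡ 4 (mod 5).
Combine by CRT: x ≡ 26 (mod 31), x ≡ 4 (mod 5) ⇒ x ≡ 119 (mod 155).

119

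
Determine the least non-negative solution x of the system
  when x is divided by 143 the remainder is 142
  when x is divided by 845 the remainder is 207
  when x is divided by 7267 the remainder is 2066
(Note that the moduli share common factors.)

60202

gcd(143, 845) = 13 and 13 | (207 − 142), so the pair is consistent; merging gives x ≡ 4432 (mod 9295), where 9295 = lcm(143, 845).
gcd(9295, 7267) = 169 and 169 | (2066 − 4432), so the pair is consistent; merging gives x ≡ 60202 (mod 399685), where 399685 = lcm(9295, 7267).
The solution is unique modulo lcm(143, 845, 7267) = 399685.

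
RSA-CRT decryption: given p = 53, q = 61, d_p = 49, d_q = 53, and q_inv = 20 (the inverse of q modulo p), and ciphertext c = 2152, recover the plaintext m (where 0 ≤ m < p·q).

m₁ = c^(d_p) mod p: c ≡ 32 (mod 53), and 32^49 mod 53 = 19.
m₂ = c^(d_q) mod q: c ≡ 17 (mod 61), and 17^53 mod 61 = 59.
h = q_inv·(m₁ − m₂) mod p = 20·(19 − 59) mod 53 = 48.
m = m₂ + h·q = 59 + 48·61 = 2987.

2987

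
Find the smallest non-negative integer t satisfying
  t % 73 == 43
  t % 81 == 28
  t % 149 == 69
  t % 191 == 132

Combine the congruences pairwise.
From t ≡ 43 (mod 73) write t = 43 + 73s. Substituting into t ≡ 28 (mod 81) gives 73s ≡ 66 (mod 81), and since 73⁻¹ ≡ 10 (mod 81), s ≡ 12. Hence t ≡ 43 + 73·12 = 919 (mod 5913).
From t ≡ 919 (mod 5913) write t = 919 + 5913s. Substituting into t ≡ 69 (mod 149) gives 5913s ≡ 44 (mod 149), and since 102⁻¹ ≡ 19 (mod 149), s ≡ 91. Hence t ≡ 919 + 5913·91 = 539002 (mod 881037).
From t ≡ 539002 (mod 881037) write t = 539002 + 881037s. Substituting into t ≡ 132 (mod 191) gives 881037s ≡ 132 (mod 191), and since 145⁻¹ ≡ 137 (mod 191), s ≡ 130. Hence t ≡ 539002 + 881037·130 = 115073812 (mod 168278067).

115073812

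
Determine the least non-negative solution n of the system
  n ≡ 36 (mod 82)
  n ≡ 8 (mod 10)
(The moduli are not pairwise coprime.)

118

Combine the congruences pairwise.
gcd(82, 10) = 2 and 2 | (8 − 36), so the pair is consistent; merging gives n ≡ 118 (mod 410), where 410 = lcm(82, 10).
The solution is unique modulo lcm(82, 10) = 410.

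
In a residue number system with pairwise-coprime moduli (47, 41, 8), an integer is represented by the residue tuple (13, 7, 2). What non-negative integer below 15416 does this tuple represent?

The moduli are pairwise coprime; N = 47·41·8 = 15416.
N/47 = 328; 328 ≡ 46 (mod 47); 46·46 ≡ 1, so inverse 46.
N/41 = 376; 376 ≡ 7 (mod 41); 7·6 ≡ 1, so inverse 6.
N/8 = 1927; 1927 ≡ 7 (mod 8); 7·7 ≡ 1, so inverse 7.
x ≡ 13·328·46 + 7·376·6 + 2·1927·7 = 238914.
238914 mod 15416 = 7674.

7674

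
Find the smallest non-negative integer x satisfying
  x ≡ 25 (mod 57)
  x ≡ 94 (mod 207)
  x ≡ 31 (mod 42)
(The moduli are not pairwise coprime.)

13135

gcd(57, 207) = 3 and 3 | (94 − 25), so the pair is consistent; merging gives x ≡ 1336 (mod 3933), where 3933 = lcm(57, 207).
gcd(3933, 42) = 3 and 3 | (31 − 1336), so the pair is consistent; merging gives x ≡ 13135 (mod 55062), where 55062 = lcm(3933, 42).
The solution is unique modulo lcm(57, 207, 42) = 55062.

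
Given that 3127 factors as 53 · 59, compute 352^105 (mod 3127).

Mod 53: 352 ≡ 34; by Fermat, exponent reduces to 105 mod 52 = 1; 34^1 ≡ 34 (mod 53).
Mod 59: 352 ≡ 57; by Fermat, exponent reduces to 105 mod 58 = 47; 57^47 ≡ 7 (mod 59).
Combine by CRT: x ≡ 34 (mod 53), x ≡ 7 (mod 59) ⇒ x ≡ 1836 (mod 3127).

1836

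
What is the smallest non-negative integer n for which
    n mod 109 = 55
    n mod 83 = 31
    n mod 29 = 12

The moduli are pairwise coprime; M = 109·83·29 = 262363.
M/109 = 2407; 2407 ≡ 9 (mod 109); 9·97 ≡ 1, so inverse 97.
M/83 = 3161; 3161 ≡ 7 (mod 83); 7·12 ≡ 1, so inverse 12.
M/29 = 9047; 9047 ≡ 28 (mod 29); 28·28 ≡ 1, so inverse 28.
n ≡ 55·2407·97 + 31·3161·12 + 12·9047·28 = 17057029.
17057029 mod 262363 = 3434.

3434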